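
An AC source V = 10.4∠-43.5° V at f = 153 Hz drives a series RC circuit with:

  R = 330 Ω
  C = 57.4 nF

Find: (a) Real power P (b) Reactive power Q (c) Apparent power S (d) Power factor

Step 1 — Angular frequency: ω = 2π·f = 2π·153 = 961.3 rad/s.
Step 2 — Component impedances:
  R: Z = R = 330 Ω
  C: Z = 1/(jωC) = -j/(ω·C) = 0 - j1.812e+04 Ω
Step 3 — Series combination: Z_total = R + C = 330 - j1.812e+04 Ω = 1.813e+04∠-89.0° Ω.
Step 4 — Source phasor: V = 10.4∠-43.5° V = 7.544 - j7.159 V.
Step 5 — Current: I = V / Z = 0.0004025 + j0.0004089 A = 0.0005738∠45.5° A.
Step 6 — Complex power: S = V·I* = 0.0001086 - j0.005966 VA.
Step 7 — Real power: P = Re(S) = 0.0001086 W.
Step 8 — Reactive power: Q = Im(S) = -0.005966 VAR.
Step 9 — Apparent power: |S| = 0.005967 VA.
Step 10 — Power factor: PF = P/|S| = 0.01821 (leading).

(a) P = 0.0001086 W  (b) Q = -0.005966 VAR  (c) S = 0.005967 VA  (d) PF = 0.01821 (leading)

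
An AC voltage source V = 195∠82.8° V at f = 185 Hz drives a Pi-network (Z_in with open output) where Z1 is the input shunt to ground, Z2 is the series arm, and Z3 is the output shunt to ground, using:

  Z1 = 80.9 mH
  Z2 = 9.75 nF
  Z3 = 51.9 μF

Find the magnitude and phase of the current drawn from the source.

Step 1 — Angular frequency: ω = 2π·f = 2π·185 = 1162 rad/s.
Step 2 — Component impedances:
  Z1: Z = jωL = j·1162·0.0809 = 0 + j94.04 Ω
  Z2: Z = 1/(jωC) = -j/(ω·C) = 0 - j8.824e+04 Ω
  Z3: Z = 1/(jωC) = -j/(ω·C) = 0 - j16.58 Ω
Step 3 — With open output, the series arm Z2 and the output shunt Z3 appear in series to ground: Z2 + Z3 = 0 - j8.825e+04 Ω.
Step 4 — Parallel with input shunt Z1: Z_in = Z1 || (Z2 + Z3) = 0 + j94.14 Ω = 94.14∠90.0° Ω.
Step 5 — Source phasor: V = 195∠82.8° V = 24.44 + j193.5 V.
Step 6 — Ohm's law: I = V / Z_total = (24.44 + j193.5) / (0 + j94.14) = 2.055 - j0.2596 A.
Step 7 — Convert to polar: |I| = 2.071 A, ∠I = -7.2°.

I = 2.071∠-7.2° A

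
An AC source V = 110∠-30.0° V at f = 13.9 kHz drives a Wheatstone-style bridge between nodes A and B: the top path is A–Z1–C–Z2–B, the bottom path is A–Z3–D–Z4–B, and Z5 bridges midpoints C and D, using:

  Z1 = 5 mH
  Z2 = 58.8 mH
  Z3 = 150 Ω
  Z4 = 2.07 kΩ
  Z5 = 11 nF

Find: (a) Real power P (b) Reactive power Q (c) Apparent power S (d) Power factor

Step 1 — Angular frequency: ω = 2π·f = 2π·1.39e+04 = 8.734e+04 rad/s.
Step 2 — Component impedances:
  Z1: Z = jωL = j·8.734e+04·0.005 = 0 + j436.7 Ω
  Z2: Z = jωL = j·8.734e+04·0.0588 = 0 + j5135 Ω
  Z3: Z = R = 150 Ω
  Z4: Z = R = 2070 Ω
  Z5: Z = 1/(jωC) = -j/(ω·C) = 0 - j1041 Ω
Step 3 — Bridge requires nodal analysis (the Z5 bridge couples midpoints C and D, so the two paths cannot be reduced to a simple series/parallel combination). Setting node B to ground and injecting 1 A at node A, the 3-node admittance system at A, C, D solves to V_A = Z_AB = 1916 + j762.7 Ω = 2062∠21.7° Ω.
Step 4 — Source phasor: V = 110∠-30.0° V = 95.26 - j55 V.
Step 5 — Current: I = V / Z = 0.03305 - j0.04186 A = 0.05333∠-51.7° A.
Step 6 — Complex power: S = V·I* = 5.451 + j2.169 VA.
Step 7 — Real power: P = Re(S) = 5.451 W.
Step 8 — Reactive power: Q = Im(S) = 2.169 VAR.
Step 9 — Apparent power: |S| = 5.867 VA.
Step 10 — Power factor: PF = P/|S| = 0.9291 (lagging).

(a) P = 5.451 W  (b) Q = 2.169 VAR  (c) S = 5.867 VA  (d) PF = 0.9291 (lagging)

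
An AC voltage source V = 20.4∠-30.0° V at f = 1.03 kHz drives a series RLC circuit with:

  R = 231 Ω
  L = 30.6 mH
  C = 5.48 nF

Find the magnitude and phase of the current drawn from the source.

Step 1 — Angular frequency: ω = 2π·f = 2π·1030 = 6472 rad/s.
Step 2 — Component impedances:
  R: Z = R = 231 Ω
  L: Z = jωL = j·6472·0.0306 = 0 + j198 Ω
  C: Z = 1/(jωC) = -j/(ω·C) = 0 - j2.82e+04 Ω
Step 3 — Series combination: Z_total = R + L + C = 231 - j2.8e+04 Ω = 2.8e+04∠-89.5° Ω.
Step 4 — Source phasor: V = 20.4∠-30.0° V = 17.67 - j10.2 V.
Step 5 — Ohm's law: I = V / Z_total = (17.67 - j10.2) / (231 - j2.8e+04) = 0.0003695 + j0.0006279 A.
Step 6 — Convert to polar: |I| = 0.0007286 A, ∠I = 59.5°.

I = 0.0007286∠59.5° A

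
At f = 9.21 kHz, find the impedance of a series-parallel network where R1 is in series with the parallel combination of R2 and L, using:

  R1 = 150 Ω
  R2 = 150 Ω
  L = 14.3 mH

Step 1 — Angular frequency: ω = 2π·f = 2π·9210 = 5.787e+04 rad/s.
Step 2 — Component impedances:
  R1: Z = R = 150 Ω
  R2: Z = R = 150 Ω
  L: Z = jωL = j·5.787e+04·0.0143 = 0 + j827.5 Ω
Step 3 — Parallel branch: R2 || L = 1/(1/R2 + 1/L) = 145.2 + j26.32 Ω.
Step 4 — Series with R1: Z_total = R1 + (R2 || L) = 295.2 + j26.32 Ω = 296.4∠5.1° Ω.

Z = 295.2 + j26.32 Ω = 296.4∠5.1° Ω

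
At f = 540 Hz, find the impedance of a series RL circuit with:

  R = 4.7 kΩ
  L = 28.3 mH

Step 1 — Angular frequency: ω = 2π·f = 2π·540 = 3393 rad/s.
Step 2 — Component impedances:
  R: Z = R = 4700 Ω
  L: Z = jωL = j·3393·0.0283 = 0 + j96.02 Ω
Step 3 — Series combination: Z_total = R + L = 4700 + j96.02 Ω = 4701∠1.2° Ω.

Z = 4700 + j96.02 Ω = 4701∠1.2° Ω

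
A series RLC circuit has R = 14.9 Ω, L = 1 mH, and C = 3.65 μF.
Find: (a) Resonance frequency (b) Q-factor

Step 1 — Resonance condition Im(Z)=0 gives ω₀ = 1/√(LC).
Step 2 — ω₀ = 1/√(0.001·3.65e-06) = 1.655e+04 rad/s.
Step 3 — f₀ = ω₀/(2π) = 2634 Hz.
Step 4 — Series Q: Q = ω₀L/R = 1.655e+04·0.001/14.9 = 1.111.

(a) f₀ = 2634 Hz  (b) Q = 1.111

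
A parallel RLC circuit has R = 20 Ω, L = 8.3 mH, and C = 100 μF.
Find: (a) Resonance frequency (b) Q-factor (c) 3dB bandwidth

Step 1 — Resonance: ω₀ = 1/√(LC) = 1/√(0.0083·0.0001) = 1098 rad/s.
Step 2 — f₀ = ω₀/(2π) = 174.7 Hz.
Step 3 — Parallel Q: Q = R/(ω₀L) = 20/(1098·0.0083) = 2.195.
Step 4 — Bandwidth: Δω = ω₀/Q = 500 rad/s; BW = Δω/(2π) = 79.58 Hz.

(a) f₀ = 174.7 Hz  (b) Q = 2.195  (c) BW = 79.58 Hz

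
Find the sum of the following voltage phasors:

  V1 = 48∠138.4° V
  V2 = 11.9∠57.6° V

Step 1 — Convert each phasor to rectangular form:
  V1 = 48·(cos(138.4°) + j·sin(138.4°)) = -35.89 + j31.87 V
  V2 = 11.9·(cos(57.6°) + j·sin(57.6°)) = 6.376 + j10.05 V
Step 2 — Sum components: V_total = -29.52 + j41.92 V.
Step 3 — Convert to polar: |V_total| = 51.27 V, ∠V_total = 125.2°.

V_total = 51.27∠125.2° V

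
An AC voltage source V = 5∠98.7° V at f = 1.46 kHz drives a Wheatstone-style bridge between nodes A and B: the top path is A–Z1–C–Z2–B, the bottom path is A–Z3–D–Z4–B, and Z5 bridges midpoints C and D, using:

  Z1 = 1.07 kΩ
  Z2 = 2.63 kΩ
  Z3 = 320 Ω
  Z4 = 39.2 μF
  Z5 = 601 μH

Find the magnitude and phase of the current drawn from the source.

Step 1 — Angular frequency: ω = 2π·f = 2π·1460 = 9173 rad/s.
Step 2 — Component impedances:
  Z1: Z = R = 1070 Ω
  Z2: Z = R = 2630 Ω
  Z3: Z = R = 320 Ω
  Z4: Z = 1/(jωC) = -j/(ω·C) = 0 - j2.781 Ω
  Z5: Z = jωL = j·9173·0.000601 = 0 + j5.513 Ω
Step 3 — Bridge requires nodal analysis (the Z5 bridge couples midpoints C and D, so the two paths cannot be reduced to a simple series/parallel combination). Setting node B to ground and injecting 1 A at node A, the 3-node admittance system at A, C, D solves to V_A = Z_AB = 246.3 - j2.489 Ω = 246.3∠-0.6° Ω.
Step 4 — Source phasor: V = 5∠98.7° V = -0.7563 + j4.942 V.
Step 5 — Ohm's law: I = V / Z_total = (-0.7563 + j4.942) / (246.3 - j2.489) = -0.003273 + j0.02003 A.
Step 6 — Convert to polar: |I| = 0.0203 A, ∠I = 99.3°.

I = 0.0203∠99.3° A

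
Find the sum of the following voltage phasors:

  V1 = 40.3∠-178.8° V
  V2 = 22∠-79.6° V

Step 1 — Convert each phasor to rectangular form:
  V1 = 40.3·(cos(-178.8°) + j·sin(-178.8°)) = -40.29 - j0.844 V
  V2 = 22·(cos(-79.6°) + j·sin(-79.6°)) = 3.971 - j21.64 V
Step 2 — Sum components: V_total = -36.32 - j22.48 V.
Step 3 — Convert to polar: |V_total| = 42.72 V, ∠V_total = -148.2°.

V_total = 42.72∠-148.2° V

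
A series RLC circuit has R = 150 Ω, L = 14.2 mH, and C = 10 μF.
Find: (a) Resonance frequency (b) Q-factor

Step 1 — Resonance condition Im(Z)=0 gives ω₀ = 1/√(LC).
Step 2 — ω₀ = 1/√(0.0142·1e-05) = 2654 rad/s.
Step 3 — f₀ = ω₀/(2π) = 422.4 Hz.
Step 4 — Series Q: Q = ω₀L/R = 2654·0.0142/150 = 0.2512.

(a) f₀ = 422.4 Hz  (b) Q = 0.2512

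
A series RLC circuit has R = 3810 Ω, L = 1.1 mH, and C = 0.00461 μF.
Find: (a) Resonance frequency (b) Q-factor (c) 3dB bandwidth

Step 1 — Resonance: ω₀ = 1/√(LC) = 1/√(0.0011·4.61e-09) = 4.441e+05 rad/s.
Step 2 — f₀ = ω₀/(2π) = 7.068e+04 Hz.
Step 3 — Series Q: Q = ω₀L/R = 4.441e+05·0.0011/3810 = 0.1282.
Step 4 — Bandwidth: Δω = ω₀/Q = 3.464e+06 rad/s; BW = Δω/(2π) = 5.513e+05 Hz.

(a) f₀ = 7.068e+04 Hz  (b) Q = 0.1282  (c) BW = 5.513e+05 Hz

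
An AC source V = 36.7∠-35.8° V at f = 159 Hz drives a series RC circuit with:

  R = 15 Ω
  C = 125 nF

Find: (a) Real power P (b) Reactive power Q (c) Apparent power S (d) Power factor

Step 1 — Angular frequency: ω = 2π·f = 2π·159 = 999 rad/s.
Step 2 — Component impedances:
  R: Z = R = 15 Ω
  C: Z = 1/(jωC) = -j/(ω·C) = 0 - j8008 Ω
Step 3 — Series combination: Z_total = R + C = 15 - j8008 Ω = 8008∠-89.9° Ω.
Step 4 — Source phasor: V = 36.7∠-35.8° V = 29.77 - j21.47 V.
Step 5 — Current: I = V / Z = 0.002688 + j0.003712 A = 0.004583∠54.1° A.
Step 6 — Complex power: S = V·I* = 0.0003151 - j0.1682 VA.
Step 7 — Real power: P = Re(S) = 0.0003151 W.
Step 8 — Reactive power: Q = Im(S) = -0.1682 VAR.
Step 9 — Apparent power: |S| = 0.1682 VA.
Step 10 — Power factor: PF = P/|S| = 0.001873 (leading).

(a) P = 0.0003151 W  (b) Q = -0.1682 VAR  (c) S = 0.1682 VA  (d) PF = 0.001873 (leading)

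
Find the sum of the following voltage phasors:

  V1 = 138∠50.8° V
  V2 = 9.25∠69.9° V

Step 1 — Convert each phasor to rectangular form:
  V1 = 138·(cos(50.8°) + j·sin(50.8°)) = 87.22 + j106.9 V
  V2 = 9.25·(cos(69.9°) + j·sin(69.9°)) = 3.179 + j8.687 V
Step 2 — Sum components: V_total = 90.4 + j115.6 V.
Step 3 — Convert to polar: |V_total| = 146.8 V, ∠V_total = 52.0°.

V_total = 146.8∠52.0° V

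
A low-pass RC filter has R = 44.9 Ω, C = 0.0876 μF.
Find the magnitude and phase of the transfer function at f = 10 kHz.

Step 1 — Angular frequency: ω = 2π·1e+04 = 6.283e+04 rad/s.
Step 2 — Transfer function: H(jω) = 1/(1 + jωRC).
Step 3 — Denominator: 1 + jωRC = 1 + j·6.283e+04·44.9·8.76e-08 = 1 + j0.2471.
Step 4 — H = 0.9424 - j0.2329.
Step 5 — Magnitude: |H| = 0.9708 (-0.3 dB); phase: φ = -13.9°.

|H| = 0.9708 (-0.3 dB), φ = -13.9°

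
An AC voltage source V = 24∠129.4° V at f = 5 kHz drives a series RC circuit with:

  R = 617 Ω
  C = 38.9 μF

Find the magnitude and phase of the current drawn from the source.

Step 1 — Angular frequency: ω = 2π·f = 2π·5000 = 3.142e+04 rad/s.
Step 2 — Component impedances:
  R: Z = R = 617 Ω
  C: Z = 1/(jωC) = -j/(ω·C) = 0 - j0.8183 Ω
Step 3 — Series combination: Z_total = R + C = 617 - j0.8183 Ω = 617∠-0.1° Ω.
Step 4 — Source phasor: V = 24∠129.4° V = -15.23 + j18.55 V.
Step 5 — Ohm's law: I = V / Z_total = (-15.23 + j18.55) / (617 - j0.8183) = -0.02473 + j0.03002 A.
Step 6 — Convert to polar: |I| = 0.0389 A, ∠I = 129.5°.

I = 0.0389∠129.5° A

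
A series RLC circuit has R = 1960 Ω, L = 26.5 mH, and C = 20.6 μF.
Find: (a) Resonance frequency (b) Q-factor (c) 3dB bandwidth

Step 1 — Resonance: ω₀ = 1/√(LC) = 1/√(0.0265·2.06e-05) = 1353 rad/s.
Step 2 — f₀ = ω₀/(2π) = 215.4 Hz.
Step 3 — Series Q: Q = ω₀L/R = 1353·0.0265/1960 = 0.0183.
Step 4 — Bandwidth: Δω = ω₀/Q = 7.396e+04 rad/s; BW = Δω/(2π) = 1.177e+04 Hz.

(a) f₀ = 215.4 Hz  (b) Q = 0.0183  (c) BW = 1.177e+04 Hz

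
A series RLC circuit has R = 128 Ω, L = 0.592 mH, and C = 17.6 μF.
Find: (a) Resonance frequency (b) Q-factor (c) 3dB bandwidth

Step 1 — Resonance: ω₀ = 1/√(LC) = 1/√(0.000592·1.76e-05) = 9797 rad/s.
Step 2 — f₀ = ω₀/(2π) = 1559 Hz.
Step 3 — Series Q: Q = ω₀L/R = 9797·0.000592/128 = 0.04531.
Step 4 — Bandwidth: Δω = ω₀/Q = 2.162e+05 rad/s; BW = Δω/(2π) = 3.441e+04 Hz.

(a) f₀ = 1559 Hz  (b) Q = 0.04531  (c) BW = 3.441e+04 Hz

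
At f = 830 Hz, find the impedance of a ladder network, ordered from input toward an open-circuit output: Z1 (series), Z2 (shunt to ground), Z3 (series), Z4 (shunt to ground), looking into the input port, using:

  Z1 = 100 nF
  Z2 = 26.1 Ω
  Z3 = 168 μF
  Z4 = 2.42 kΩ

Step 1 — Angular frequency: ω = 2π·f = 2π·830 = 5215 rad/s.
Step 2 — Component impedances:
  Z1: Z = 1/(jωC) = -j/(ω·C) = 0 - j1918 Ω
  Z2: Z = R = 26.1 Ω
  Z3: Z = 1/(jωC) = -j/(ω·C) = 0 - j1.141 Ω
  Z4: Z = R = 2420 Ω
Step 3 — Ladder network (open output): work backward from the far end, alternating series and parallel combinations. Z_in = 25.82 - j1918 Ω = 1918∠-89.2° Ω.

Z = 25.82 - j1918 Ω = 1918∠-89.2° Ω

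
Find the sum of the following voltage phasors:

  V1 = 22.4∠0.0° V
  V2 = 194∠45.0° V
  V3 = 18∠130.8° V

Step 1 — Convert each phasor to rectangular form:
  V1 = 22.4·(cos(0.0°) + j·sin(0.0°)) = 22.4 V
  V2 = 194·(cos(45.0°) + j·sin(45.0°)) = 137.2 + j137.2 V
  V3 = 18·(cos(130.8°) + j·sin(130.8°)) = -11.76 + j13.63 V
Step 2 — Sum components: V_total = 147.8 + j150.8 V.
Step 3 — Convert to polar: |V_total| = 211.2 V, ∠V_total = 45.6°.

V_total = 211.2∠45.6° V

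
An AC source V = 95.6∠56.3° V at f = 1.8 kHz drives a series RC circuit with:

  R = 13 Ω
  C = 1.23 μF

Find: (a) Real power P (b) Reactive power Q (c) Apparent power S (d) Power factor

Step 1 — Angular frequency: ω = 2π·f = 2π·1800 = 1.131e+04 rad/s.
Step 2 — Component impedances:
  R: Z = R = 13 Ω
  C: Z = 1/(jωC) = -j/(ω·C) = 0 - j71.89 Ω
Step 3 — Series combination: Z_total = R + C = 13 - j71.89 Ω = 73.05∠-79.7° Ω.
Step 4 — Source phasor: V = 95.6∠56.3° V = 53.04 + j79.53 V.
Step 5 — Current: I = V / Z = -0.9422 + j0.9083 A = 1.309∠136.0° A.
Step 6 — Complex power: S = V·I* = 22.26 - j123.1 VA.
Step 7 — Real power: P = Re(S) = 22.26 W.
Step 8 — Reactive power: Q = Im(S) = -123.1 VAR.
Step 9 — Apparent power: |S| = 125.1 VA.
Step 10 — Power factor: PF = P/|S| = 0.178 (leading).

(a) P = 22.26 W  (b) Q = -123.1 VAR  (c) S = 125.1 VA  (d) PF = 0.178 (leading)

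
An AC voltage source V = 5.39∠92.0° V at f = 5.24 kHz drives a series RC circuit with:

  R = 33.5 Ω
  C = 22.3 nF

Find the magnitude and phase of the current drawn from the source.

Step 1 — Angular frequency: ω = 2π·f = 2π·5240 = 3.292e+04 rad/s.
Step 2 — Component impedances:
  R: Z = R = 33.5 Ω
  C: Z = 1/(jωC) = -j/(ω·C) = 0 - j1362 Ω
Step 3 — Series combination: Z_total = R + C = 33.5 - j1362 Ω = 1362∠-88.6° Ω.
Step 4 — Source phasor: V = 5.39∠92.0° V = -0.1881 + j5.387 V.
Step 5 — Ohm's law: I = V / Z_total = (-0.1881 + j5.387) / (33.5 - j1362) = -0.003956 - j4.081e-05 A.
Step 6 — Convert to polar: |I| = 0.003956 A, ∠I = -179.4°.

I = 0.003956∠-179.4° A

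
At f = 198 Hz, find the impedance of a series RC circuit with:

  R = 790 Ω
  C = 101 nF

Step 1 — Angular frequency: ω = 2π·f = 2π·198 = 1244 rad/s.
Step 2 — Component impedances:
  R: Z = R = 790 Ω
  C: Z = 1/(jωC) = -j/(ω·C) = 0 - j7959 Ω
Step 3 — Series combination: Z_total = R + C = 790 - j7959 Ω = 7998∠-84.3° Ω.

Z = 790 - j7959 Ω = 7998∠-84.3° Ω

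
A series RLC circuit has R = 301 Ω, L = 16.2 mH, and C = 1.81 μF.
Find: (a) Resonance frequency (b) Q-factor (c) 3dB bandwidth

Step 1 — Resonance condition Im(Z)=0 gives ω₀ = 1/√(LC).
Step 2 — ω₀ = 1/√(0.0162·1.81e-06) = 5840 rad/s.
Step 3 — f₀ = ω₀/(2π) = 929.4 Hz.
Step 4 — Series Q: Q = ω₀L/R = 5840·0.0162/301 = 0.3143.
Step 5 — 3dB bandwidth: Δω = ω₀/Q = 1.858e+04 rad/s; BW = Δω/(2π) = 2957 Hz.

(a) f₀ = 929.4 Hz  (b) Q = 0.3143  (c) BW = 2957 Hz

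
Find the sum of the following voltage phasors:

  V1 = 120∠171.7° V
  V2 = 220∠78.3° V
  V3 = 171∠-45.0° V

Step 1 — Convert each phasor to rectangular form:
  V1 = 120·(cos(171.7°) + j·sin(171.7°)) = -118.7 + j17.32 V
  V2 = 220·(cos(78.3°) + j·sin(78.3°)) = 44.61 + j215.4 V
  V3 = 171·(cos(-45.0°) + j·sin(-45.0°)) = 120.9 - j120.9 V
Step 2 — Sum components: V_total = 46.79 + j111.8 V.
Step 3 — Convert to polar: |V_total| = 121.2 V, ∠V_total = 67.3°.

V_total = 121.2∠67.3° V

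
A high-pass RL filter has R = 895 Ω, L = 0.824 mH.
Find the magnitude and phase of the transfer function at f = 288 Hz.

Step 1 — Angular frequency: ω = 2π·288 = 1810 rad/s.
Step 2 — Transfer function: H(jω) = jωL/(R + jωL).
Step 3 — Numerator jωL = j·1.491; denominator R + jωL = 895 + j1.491.
Step 4 — H = 2.776e-06 + j0.001666.
Step 5 — Magnitude: |H| = 0.001666 (-55.6 dB); phase: φ = 89.9°.

|H| = 0.001666 (-55.6 dB), φ = 89.9°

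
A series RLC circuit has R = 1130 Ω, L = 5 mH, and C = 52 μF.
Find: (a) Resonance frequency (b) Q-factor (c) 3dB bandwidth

Step 1 — Resonance condition Im(Z)=0 gives ω₀ = 1/√(LC).
Step 2 — ω₀ = 1/√(0.005·5.2e-05) = 1961 rad/s.
Step 3 — f₀ = ω₀/(2π) = 312.1 Hz.
Step 4 — Series Q: Q = ω₀L/R = 1961·0.005/1130 = 0.008678.
Step 5 — 3dB bandwidth: Δω = ω₀/Q = 2.26e+05 rad/s; BW = Δω/(2π) = 3.597e+04 Hz.

(a) f₀ = 312.1 Hz  (b) Q = 0.008678  (c) BW = 3.597e+04 Hz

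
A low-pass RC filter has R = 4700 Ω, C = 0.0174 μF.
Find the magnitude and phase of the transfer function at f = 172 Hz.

Step 1 — Angular frequency: ω = 2π·172 = 1081 rad/s.
Step 2 — Transfer function: H(jω) = 1/(1 + jωRC).
Step 3 — Denominator: 1 + jωRC = 1 + j·1081·4700·1.74e-08 = 1 + j0.08838.
Step 4 — H = 0.9922 - j0.0877.
Step 5 — Magnitude: |H| = 0.9961 (-0.0 dB); phase: φ = -5.1°.

|H| = 0.9961 (-0.0 dB), φ = -5.1°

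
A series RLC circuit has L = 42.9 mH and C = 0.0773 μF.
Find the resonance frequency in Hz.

Step 1 — Resonance condition Im(Z)=0 gives ω₀ = 1/√(LC).
Step 2 — ω₀ = 1/√(0.0429·7.73e-08) = 1.737e+04 rad/s.
Step 3 — f₀ = ω₀/(2π) = 2764 Hz.

f₀ = 2764 Hz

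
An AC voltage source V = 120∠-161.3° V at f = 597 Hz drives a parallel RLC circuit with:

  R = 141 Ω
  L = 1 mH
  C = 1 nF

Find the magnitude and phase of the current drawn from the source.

Step 1 — Angular frequency: ω = 2π·f = 2π·597 = 3751 rad/s.
Step 2 — Component impedances:
  R: Z = R = 141 Ω
  L: Z = jωL = j·3751·0.001 = 0 + j3.751 Ω
  C: Z = 1/(jωC) = -j/(ω·C) = 0 - j2.666e+05 Ω
Step 3 — Parallel combination: 1/Z_total = 1/R + 1/L + 1/C; Z_total = 0.09972 + j3.748 Ω = 3.75∠88.5° Ω.
Step 4 — Source phasor: V = 120∠-161.3° V = -113.7 - j38.47 V.
Step 5 — Ohm's law: I = V / Z_total = (-113.7 - j38.47) / (0.09972 + j3.748) = -11.06 + j30.03 A.
Step 6 — Convert to polar: |I| = 32 A, ∠I = 110.2°.

I = 32∠110.2° A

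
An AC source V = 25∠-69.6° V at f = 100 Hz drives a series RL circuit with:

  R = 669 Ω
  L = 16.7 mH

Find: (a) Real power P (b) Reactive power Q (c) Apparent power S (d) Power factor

Step 1 — Angular frequency: ω = 2π·f = 2π·100 = 628.3 rad/s.
Step 2 — Component impedances:
  R: Z = R = 669 Ω
  L: Z = jωL = j·628.3·0.0167 = 0 + j10.49 Ω
Step 3 — Series combination: Z_total = R + L = 669 + j10.49 Ω = 669.1∠0.9° Ω.
Step 4 — Source phasor: V = 25∠-69.6° V = 8.714 - j23.43 V.
Step 5 — Current: I = V / Z = 0.01247 - j0.03522 A = 0.03736∠-70.5° A.
Step 6 — Complex power: S = V·I* = 0.934 + j0.01465 VA.
Step 7 — Real power: P = Re(S) = 0.934 W.
Step 8 — Reactive power: Q = Im(S) = 0.01465 VAR.
Step 9 — Apparent power: |S| = 0.9341 VA.
Step 10 — Power factor: PF = P/|S| = 0.9999 (lagging).

(a) P = 0.934 W  (b) Q = 0.01465 VAR  (c) S = 0.9341 VA  (d) PF = 0.9999 (lagging)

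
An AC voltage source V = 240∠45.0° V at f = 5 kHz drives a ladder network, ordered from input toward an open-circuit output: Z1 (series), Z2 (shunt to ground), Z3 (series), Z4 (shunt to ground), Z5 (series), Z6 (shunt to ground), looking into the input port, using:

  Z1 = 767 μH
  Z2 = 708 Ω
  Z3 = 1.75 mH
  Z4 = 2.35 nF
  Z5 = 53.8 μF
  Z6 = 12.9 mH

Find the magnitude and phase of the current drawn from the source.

Step 1 — Angular frequency: ω = 2π·f = 2π·5000 = 3.142e+04 rad/s.
Step 2 — Component impedances:
  Z1: Z = jωL = j·3.142e+04·0.000767 = 0 + j24.1 Ω
  Z2: Z = R = 708 Ω
  Z3: Z = jωL = j·3.142e+04·0.00175 = 0 + j54.98 Ω
  Z4: Z = 1/(jωC) = -j/(ω·C) = 0 - j1.355e+04 Ω
  Z5: Z = 1/(jωC) = -j/(ω·C) = 0 - j0.5917 Ω
  Z6: Z = jωL = j·3.142e+04·0.0129 = 0 + j405.3 Ω
Step 3 — Ladder network (open output): work backward from the far end, alternating series and parallel combinations. Z_in = 217.9 + j350.9 Ω = 413.1∠58.2° Ω.
Step 4 — Source phasor: V = 240∠45.0° V = 169.7 + j169.7 V.
Step 5 — Ohm's law: I = V / Z_total = (169.7 + j169.7) / (217.9 + j350.9) = 0.5658 - j0.1323 A.
Step 6 — Convert to polar: |I| = 0.581 A, ∠I = -13.2°.

I = 0.581∠-13.2° A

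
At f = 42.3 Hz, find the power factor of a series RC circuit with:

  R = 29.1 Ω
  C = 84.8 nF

Step 1 — Angular frequency: ω = 2π·f = 2π·42.3 = 265.8 rad/s.
Step 2 — Component impedances:
  R: Z = R = 29.1 Ω
  C: Z = 1/(jωC) = -j/(ω·C) = 0 - j4.437e+04 Ω
Step 3 — Series combination: Z_total = R + C = 29.1 - j4.437e+04 Ω = 4.437e+04∠-90.0° Ω.
Step 4 — Power factor: PF = cos(φ) = Re(Z)/|Z| = 29.1/44369 = 0.0006559.
Step 5 — Type: Im(Z) = -4.437e+04 ⇒ leading (phase φ = -90.0°).

PF = 0.0006559 (leading, φ = -90.0°)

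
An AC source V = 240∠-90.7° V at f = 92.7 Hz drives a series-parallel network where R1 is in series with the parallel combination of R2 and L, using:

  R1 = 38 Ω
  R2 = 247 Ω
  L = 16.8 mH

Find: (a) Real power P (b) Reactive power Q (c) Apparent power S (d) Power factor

Step 1 — Angular frequency: ω = 2π·f = 2π·92.7 = 582.5 rad/s.
Step 2 — Component impedances:
  R1: Z = R = 38 Ω
  R2: Z = R = 247 Ω
  L: Z = jωL = j·582.5·0.0168 = 0 + j9.785 Ω
Step 3 — Parallel branch: R2 || L = 1/(1/R2 + 1/L) = 0.387 + j9.77 Ω.
Step 4 — Series with R1: Z_total = R1 + (R2 || L) = 38.39 + j9.77 Ω = 39.61∠14.3° Ω.
Step 5 — Source phasor: V = 240∠-90.7° V = -2.932 - j240 V.
Step 6 — Current: I = V / Z = -1.566 - j5.853 A = 6.059∠-105.0° A.
Step 7 — Complex power: S = V·I* = 1409 + j358.7 VA.
Step 8 — Real power: P = Re(S) = 1409 W.
Step 9 — Reactive power: Q = Im(S) = 358.7 VAR.
Step 10 — Apparent power: |S| = 1454 VA.
Step 11 — Power factor: PF = P/|S| = 0.9691 (lagging).

(a) P = 1409 W  (b) Q = 358.7 VAR  (c) S = 1454 VA  (d) PF = 0.9691 (lagging)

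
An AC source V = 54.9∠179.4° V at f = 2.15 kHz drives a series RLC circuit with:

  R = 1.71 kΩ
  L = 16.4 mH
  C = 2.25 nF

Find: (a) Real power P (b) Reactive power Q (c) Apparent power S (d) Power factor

Step 1 — Angular frequency: ω = 2π·f = 2π·2150 = 1.351e+04 rad/s.
Step 2 — Component impedances:
  R: Z = R = 1710 Ω
  L: Z = jωL = j·1.351e+04·0.0164 = 0 + j221.5 Ω
  C: Z = 1/(jωC) = -j/(ω·C) = 0 - j3.29e+04 Ω
Step 3 — Series combination: Z_total = R + L + C = 1710 - j3.268e+04 Ω = 3.272e+04∠-87.0° Ω.
Step 4 — Source phasor: V = 54.9∠179.4° V = -54.9 + j0.5749 V.
Step 5 — Current: I = V / Z = -0.0001052 - j0.001674 A = 0.001678∠-93.6° A.
Step 6 — Complex power: S = V·I* = 0.004813 - j0.09198 VA.
Step 7 — Real power: P = Re(S) = 0.004813 W.
Step 8 — Reactive power: Q = Im(S) = -0.09198 VAR.
Step 9 — Apparent power: |S| = 0.09211 VA.
Step 10 — Power factor: PF = P/|S| = 0.05226 (leading).

(a) P = 0.004813 W  (b) Q = -0.09198 VAR  (c) S = 0.09211 VA  (d) PF = 0.05226 (leading)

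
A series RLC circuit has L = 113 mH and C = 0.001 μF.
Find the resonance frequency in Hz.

Step 1 — Resonance condition Im(Z)=0 gives ω₀ = 1/√(LC).
Step 2 — ω₀ = 1/√(0.113·1e-09) = 9.407e+04 rad/s.
Step 3 — f₀ = ω₀/(2π) = 1.497e+04 Hz.

f₀ = 1.497e+04 Hz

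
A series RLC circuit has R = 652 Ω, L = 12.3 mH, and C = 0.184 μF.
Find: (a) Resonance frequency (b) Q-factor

Step 1 — Resonance condition Im(Z)=0 gives ω₀ = 1/√(LC).
Step 2 — ω₀ = 1/√(0.0123·1.84e-07) = 2.102e+04 rad/s.
Step 3 — f₀ = ω₀/(2π) = 3345 Hz.
Step 4 — Series Q: Q = ω₀L/R = 2.102e+04·0.0123/652 = 0.3965.

(a) f₀ = 3345 Hz  (b) Q = 0.3965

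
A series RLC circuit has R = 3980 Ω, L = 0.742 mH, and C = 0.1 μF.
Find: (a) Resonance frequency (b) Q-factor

Step 1 — Resonance condition Im(Z)=0 gives ω₀ = 1/√(LC).
Step 2 — ω₀ = 1/√(0.000742·1e-07) = 1.161e+05 rad/s.
Step 3 — f₀ = ω₀/(2π) = 1.848e+04 Hz.
Step 4 — Series Q: Q = ω₀L/R = 1.161e+05·0.000742/3980 = 0.02164.

(a) f₀ = 1.848e+04 Hz  (b) Q = 0.02164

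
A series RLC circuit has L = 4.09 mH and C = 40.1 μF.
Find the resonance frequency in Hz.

Step 1 — Resonance condition Im(Z)=0 gives ω₀ = 1/√(LC).
Step 2 — ω₀ = 1/√(0.00409·4.01e-05) = 2469 rad/s.
Step 3 — f₀ = ω₀/(2π) = 393 Hz.

f₀ = 393 Hz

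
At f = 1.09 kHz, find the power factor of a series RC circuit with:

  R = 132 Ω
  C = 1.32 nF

Step 1 — Angular frequency: ω = 2π·f = 2π·1090 = 6849 rad/s.
Step 2 — Component impedances:
  R: Z = R = 132 Ω
  C: Z = 1/(jωC) = -j/(ω·C) = 0 - j1.106e+05 Ω
Step 3 — Series combination: Z_total = R + C = 132 - j1.106e+05 Ω = 1.106e+05∠-89.9° Ω.
Step 4 — Power factor: PF = cos(φ) = Re(Z)/|Z| = 132/1.106e+05 = 0.001193.
Step 5 — Type: Im(Z) = -1.106e+05 ⇒ leading (phase φ = -89.9°).

PF = 0.001193 (leading, φ = -89.9°)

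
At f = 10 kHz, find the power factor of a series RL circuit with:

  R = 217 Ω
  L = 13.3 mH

Step 1 — Angular frequency: ω = 2π·f = 2π·1e+04 = 6.283e+04 rad/s.
Step 2 — Component impedances:
  R: Z = R = 217 Ω
  L: Z = jωL = j·6.283e+04·0.0133 = 0 + j835.7 Ω
Step 3 — Series combination: Z_total = R + L = 217 + j835.7 Ω = 863.4∠75.4° Ω.
Step 4 — Power factor: PF = cos(φ) = Re(Z)/|Z| = 217/863.4 = 0.2513.
Step 5 — Type: Im(Z) = 835.7 ⇒ lagging (phase φ = 75.4°).

PF = 0.2513 (lagging, φ = 75.4°)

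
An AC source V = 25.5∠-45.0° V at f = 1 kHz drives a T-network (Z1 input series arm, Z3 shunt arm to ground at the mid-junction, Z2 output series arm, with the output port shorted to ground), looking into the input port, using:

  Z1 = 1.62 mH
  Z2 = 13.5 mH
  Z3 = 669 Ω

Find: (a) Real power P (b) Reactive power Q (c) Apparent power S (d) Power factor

Step 1 — Angular frequency: ω = 2π·f = 2π·1000 = 6283 rad/s.
Step 2 — Component impedances:
  Z1: Z = jωL = j·6283·0.00162 = 0 + j10.18 Ω
  Z2: Z = jωL = j·6283·0.0135 = 0 + j84.82 Ω
  Z3: Z = R = 669 Ω
Step 3 — With the output port shorted to ground, the output series arm Z2 runs from the junction to ground; the shunt arm Z3 also runs from the junction to ground. They appear in parallel: Z3 || Z2 = 10.58 + j83.48 Ω.
Step 4 — Series with input arm Z1: Z_in = Z1 + (Z3 || Z2) = 10.58 + j93.66 Ω = 94.26∠83.6° Ω.
Step 5 — Source phasor: V = 25.5∠-45.0° V = 18.03 - j18.03 V.
Step 6 — Current: I = V / Z = -0.1686 - j0.2116 A = 0.2705∠-128.6° A.
Step 7 — Complex power: S = V·I* = 0.7747 + j6.855 VA.
Step 8 — Real power: P = Re(S) = 0.7747 W.
Step 9 — Reactive power: Q = Im(S) = 6.855 VAR.
Step 10 — Apparent power: |S| = 6.899 VA.
Step 11 — Power factor: PF = P/|S| = 0.1123 (lagging).

(a) P = 0.7747 W  (b) Q = 6.855 VAR  (c) S = 6.899 VA  (d) PF = 0.1123 (lagging)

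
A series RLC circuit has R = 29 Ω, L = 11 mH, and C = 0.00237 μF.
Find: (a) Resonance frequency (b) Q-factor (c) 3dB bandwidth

Step 1 — Resonance condition Im(Z)=0 gives ω₀ = 1/√(LC).
Step 2 — ω₀ = 1/√(0.011·2.37e-09) = 1.959e+05 rad/s.
Step 3 — f₀ = ω₀/(2π) = 3.117e+04 Hz.
Step 4 — Series Q: Q = ω₀L/R = 1.959e+05·0.011/29 = 74.29.
Step 5 — 3dB bandwidth: Δω = ω₀/Q = 2636 rad/s; BW = Δω/(2π) = 419.6 Hz.

(a) f₀ = 3.117e+04 Hz  (b) Q = 74.29  (c) BW = 419.6 Hz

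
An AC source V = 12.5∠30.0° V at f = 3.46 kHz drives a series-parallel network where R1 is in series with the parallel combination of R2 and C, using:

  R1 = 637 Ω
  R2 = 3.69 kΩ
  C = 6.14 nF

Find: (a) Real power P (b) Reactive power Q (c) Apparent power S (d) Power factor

Step 1 — Angular frequency: ω = 2π·f = 2π·3460 = 2.174e+04 rad/s.
Step 2 — Component impedances:
  R1: Z = R = 637 Ω
  R2: Z = R = 3690 Ω
  C: Z = 1/(jωC) = -j/(ω·C) = 0 - j7492 Ω
Step 3 — Parallel branch: R2 || C = 1/(1/R2 + 1/C) = 2970 - j1463 Ω.
Step 4 — Series with R1: Z_total = R1 + (R2 || C) = 3607 - j1463 Ω = 3892∠-22.1° Ω.
Step 5 — Source phasor: V = 12.5∠30.0° V = 10.83 + j6.25 V.
Step 6 — Current: I = V / Z = 0.001974 + j0.002534 A = 0.003212∠52.1° A.
Step 7 — Complex power: S = V·I* = 0.0372 - j0.01509 VA.
Step 8 — Real power: P = Re(S) = 0.0372 W.
Step 9 — Reactive power: Q = Im(S) = -0.01509 VAR.
Step 10 — Apparent power: |S| = 0.04015 VA.
Step 11 — Power factor: PF = P/|S| = 0.9267 (leading).

(a) P = 0.0372 W  (b) Q = -0.01509 VAR  (c) S = 0.04015 VA  (d) PF = 0.9267 (leading)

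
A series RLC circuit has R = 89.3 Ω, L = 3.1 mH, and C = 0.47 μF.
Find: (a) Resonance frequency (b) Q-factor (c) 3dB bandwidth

Step 1 — Resonance condition Im(Z)=0 gives ω₀ = 1/√(LC).
Step 2 — ω₀ = 1/√(0.0031·4.7e-07) = 2.62e+04 rad/s.
Step 3 — f₀ = ω₀/(2π) = 4170 Hz.
Step 4 — Series Q: Q = ω₀L/R = 2.62e+04·0.0031/89.3 = 0.9095.
Step 5 — 3dB bandwidth: Δω = ω₀/Q = 2.881e+04 rad/s; BW = Δω/(2π) = 4585 Hz.

(a) f₀ = 4170 Hz  (b) Q = 0.9095  (c) BW = 4585 Hz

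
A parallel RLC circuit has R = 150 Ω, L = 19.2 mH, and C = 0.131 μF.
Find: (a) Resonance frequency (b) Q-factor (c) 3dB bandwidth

Step 1 — Resonance: ω₀ = 1/√(LC) = 1/√(0.0192·1.31e-07) = 1.994e+04 rad/s.
Step 2 — f₀ = ω₀/(2π) = 3173 Hz.
Step 3 — Parallel Q: Q = R/(ω₀L) = 150/(1.994e+04·0.0192) = 0.3918.
Step 4 — Bandwidth: Δω = ω₀/Q = 5.089e+04 rad/s; BW = Δω/(2π) = 8099 Hz.

(a) f₀ = 3173 Hz  (b) Q = 0.3918  (c) BW = 8099 Hz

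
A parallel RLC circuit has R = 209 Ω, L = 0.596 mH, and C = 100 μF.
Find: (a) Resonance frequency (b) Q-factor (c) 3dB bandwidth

Step 1 — Resonance: ω₀ = 1/√(LC) = 1/√(0.000596·0.0001) = 4096 rad/s.
Step 2 — f₀ = ω₀/(2π) = 651.9 Hz.
Step 3 — Parallel Q: Q = R/(ω₀L) = 209/(4096·0.000596) = 85.61.
Step 4 — Bandwidth: Δω = ω₀/Q = 47.85 rad/s; BW = Δω/(2π) = 7.615 Hz.

(a) f₀ = 651.9 Hz  (b) Q = 85.61  (c) BW = 7.615 Hz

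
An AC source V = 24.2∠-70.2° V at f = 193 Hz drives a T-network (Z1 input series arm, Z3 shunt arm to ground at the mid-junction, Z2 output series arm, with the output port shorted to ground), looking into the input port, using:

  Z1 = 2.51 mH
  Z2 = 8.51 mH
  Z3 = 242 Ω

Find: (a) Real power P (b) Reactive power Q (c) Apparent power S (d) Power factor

Step 1 — Angular frequency: ω = 2π·f = 2π·193 = 1213 rad/s.
Step 2 — Component impedances:
  Z1: Z = jωL = j·1213·0.00251 = 0 + j3.044 Ω
  Z2: Z = jωL = j·1213·0.00851 = 0 + j10.32 Ω
  Z3: Z = R = 242 Ω
Step 3 — With the output port shorted to ground, the output series arm Z2 runs from the junction to ground; the shunt arm Z3 also runs from the junction to ground. They appear in parallel: Z3 || Z2 = 0.4393 + j10.3 Ω.
Step 4 — Series with input arm Z1: Z_in = Z1 + (Z3 || Z2) = 0.4393 + j13.34 Ω = 13.35∠88.1° Ω.
Step 5 — Source phasor: V = 24.2∠-70.2° V = 8.197 - j22.77 V.
Step 6 — Current: I = V / Z = -1.684 - j0.6697 A = 1.812∠-158.3° A.
Step 7 — Complex power: S = V·I* = 1.443 + j43.84 VA.
Step 8 — Real power: P = Re(S) = 1.443 W.
Step 9 — Reactive power: Q = Im(S) = 43.84 VAR.
Step 10 — Apparent power: |S| = 43.86 VA.
Step 11 — Power factor: PF = P/|S| = 0.0329 (lagging).

(a) P = 1.443 W  (b) Q = 43.84 VAR  (c) S = 43.86 VA  (d) PF = 0.0329 (lagging)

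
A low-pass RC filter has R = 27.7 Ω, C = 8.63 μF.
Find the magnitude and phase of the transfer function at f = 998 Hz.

Step 1 — Angular frequency: ω = 2π·998 = 6271 rad/s.
Step 2 — Transfer function: H(jω) = 1/(1 + jωRC).
Step 3 — Denominator: 1 + jωRC = 1 + j·6271·27.7·8.63e-06 = 1 + j1.499.
Step 4 — H = 0.308 - j0.4617.
Step 5 — Magnitude: |H| = 0.555 (-5.1 dB); phase: φ = -56.3°.

|H| = 0.555 (-5.1 dB), φ = -56.3°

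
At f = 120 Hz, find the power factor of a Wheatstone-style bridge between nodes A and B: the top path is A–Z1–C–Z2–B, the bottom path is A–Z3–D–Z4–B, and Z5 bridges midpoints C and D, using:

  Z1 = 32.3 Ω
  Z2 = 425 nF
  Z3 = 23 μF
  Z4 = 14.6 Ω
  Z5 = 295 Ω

Step 1 — Angular frequency: ω = 2π·f = 2π·120 = 754 rad/s.
Step 2 — Component impedances:
  Z1: Z = R = 32.3 Ω
  Z2: Z = 1/(jωC) = -j/(ω·C) = 0 - j3121 Ω
  Z3: Z = 1/(jωC) = -j/(ω·C) = 0 - j57.66 Ω
  Z4: Z = R = 14.6 Ω
  Z5: Z = R = 295 Ω
Step 3 — Bridge requires nodal analysis (the Z5 bridge couples midpoints C and D, so the two paths cannot be reduced to a simple series/parallel combination). Setting node B to ground and injecting 1 A at node A, the 3-node admittance system at A, C, D solves to V_A = Z_AB = 23.72 - j55.29 Ω = 60.16∠-66.8° Ω.
Step 4 — Power factor: PF = cos(φ) = Re(Z)/|Z| = 23.716/60.16 = 0.3942.
Step 5 — Type: Im(Z) = -55.29 ⇒ leading (phase φ = -66.8°).

PF = 0.3942 (leading, φ = -66.8°)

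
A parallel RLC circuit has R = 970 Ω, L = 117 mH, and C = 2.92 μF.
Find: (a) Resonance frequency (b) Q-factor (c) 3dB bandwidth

Step 1 — Resonance: ω₀ = 1/√(LC) = 1/√(0.117·2.92e-06) = 1711 rad/s.
Step 2 — f₀ = ω₀/(2π) = 272.3 Hz.
Step 3 — Parallel Q: Q = R/(ω₀L) = 970/(1711·0.117) = 4.846.
Step 4 — Bandwidth: Δω = ω₀/Q = 353.1 rad/s; BW = Δω/(2π) = 56.19 Hz.

(a) f₀ = 272.3 Hz  (b) Q = 4.846  (c) BW = 56.19 Hz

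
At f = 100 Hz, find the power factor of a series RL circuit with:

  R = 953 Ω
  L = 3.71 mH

Step 1 — Angular frequency: ω = 2π·f = 2π·100 = 628.3 rad/s.
Step 2 — Component impedances:
  R: Z = R = 953 Ω
  L: Z = jωL = j·628.3·0.00371 = 0 + j2.331 Ω
Step 3 — Series combination: Z_total = R + L = 953 + j2.331 Ω = 953∠0.1° Ω.
Step 4 — Power factor: PF = cos(φ) = Re(Z)/|Z| = 953/953 = 1.
Step 5 — Type: Im(Z) = 2.331 ⇒ lagging (phase φ = 0.1°).

PF = 1 (lagging, φ = 0.1°)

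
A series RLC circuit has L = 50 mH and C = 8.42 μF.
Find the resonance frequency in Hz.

Step 1 — Resonance condition Im(Z)=0 gives ω₀ = 1/√(LC).
Step 2 — ω₀ = 1/√(0.05·8.42e-06) = 1541 rad/s.
Step 3 — f₀ = ω₀/(2π) = 245.3 Hz.

f₀ = 245.3 Hz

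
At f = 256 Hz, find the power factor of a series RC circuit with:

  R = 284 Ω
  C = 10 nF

Step 1 — Angular frequency: ω = 2π·f = 2π·256 = 1608 rad/s.
Step 2 — Component impedances:
  R: Z = R = 284 Ω
  C: Z = 1/(jωC) = -j/(ω·C) = 0 - j6.217e+04 Ω
Step 3 — Series combination: Z_total = R + C = 284 - j6.217e+04 Ω = 6.217e+04∠-89.7° Ω.
Step 4 — Power factor: PF = cos(φ) = Re(Z)/|Z| = 284/6.217e+04 = 0.004568.
Step 5 — Type: Im(Z) = -6.217e+04 ⇒ leading (phase φ = -89.7°).

PF = 0.004568 (leading, φ = -89.7°)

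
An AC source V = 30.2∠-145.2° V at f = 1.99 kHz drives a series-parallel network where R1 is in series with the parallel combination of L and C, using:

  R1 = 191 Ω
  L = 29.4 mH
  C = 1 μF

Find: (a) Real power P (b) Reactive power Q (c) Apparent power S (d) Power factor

Step 1 — Angular frequency: ω = 2π·f = 2π·1990 = 1.25e+04 rad/s.
Step 2 — Component impedances:
  R1: Z = R = 191 Ω
  L: Z = jωL = j·1.25e+04·0.0294 = 0 + j367.6 Ω
  C: Z = 1/(jωC) = -j/(ω·C) = 0 - j79.98 Ω
Step 3 — Parallel branch: L || C = 1/(1/L + 1/C) = 0 - j102.2 Ω.
Step 4 — Series with R1: Z_total = R1 + (L || C) = 191 - j102.2 Ω = 216.6∠-28.2° Ω.
Step 5 — Source phasor: V = 30.2∠-145.2° V = -24.8 - j17.24 V.
Step 6 — Current: I = V / Z = -0.06339 - j0.1242 A = 0.1394∠-117.0° A.
Step 7 — Complex power: S = V·I* = 3.712 - j1.987 VA.
Step 8 — Real power: P = Re(S) = 3.712 W.
Step 9 — Reactive power: Q = Im(S) = -1.987 VAR.
Step 10 — Apparent power: |S| = 4.21 VA.
Step 11 — Power factor: PF = P/|S| = 0.8817 (leading).

(a) P = 3.712 W  (b) Q = -1.987 VAR  (c) S = 4.21 VA  (d) PF = 0.8817 (leading)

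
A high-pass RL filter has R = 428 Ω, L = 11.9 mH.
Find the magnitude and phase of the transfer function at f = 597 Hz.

Step 1 — Angular frequency: ω = 2π·597 = 3751 rad/s.
Step 2 — Transfer function: H(jω) = jωL/(R + jωL).
Step 3 — Numerator jωL = j·44.64; denominator R + jωL = 428 + j44.64.
Step 4 — H = 0.01076 + j0.1032.
Step 5 — Magnitude: |H| = 0.1037 (-19.7 dB); phase: φ = 84.0°.

|H| = 0.1037 (-19.7 dB), φ = 84.0°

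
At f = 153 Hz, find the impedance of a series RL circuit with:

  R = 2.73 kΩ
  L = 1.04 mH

Step 1 — Angular frequency: ω = 2π·f = 2π·153 = 961.3 rad/s.
Step 2 — Component impedances:
  R: Z = R = 2730 Ω
  L: Z = jωL = j·961.3·0.00104 = 0 + j0.9998 Ω
Step 3 — Series combination: Z_total = R + L = 2730 + j0.9998 Ω = 2730∠0.0° Ω.

Z = 2730 + j0.9998 Ω = 2730∠0.0° Ω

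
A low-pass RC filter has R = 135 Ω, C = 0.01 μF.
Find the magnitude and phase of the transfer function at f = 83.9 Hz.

Step 1 — Angular frequency: ω = 2π·83.9 = 527.2 rad/s.
Step 2 — Transfer function: H(jω) = 1/(1 + jωRC).
Step 3 — Denominator: 1 + jωRC = 1 + j·527.2·135·1e-08 = 1 + j0.0007117.
Step 4 — H = 1 - j0.0007117.
Step 5 — Magnitude: |H| = 1 (-0.0 dB); phase: φ = -0.0°.

|H| = 1 (-0.0 dB), φ = -0.0°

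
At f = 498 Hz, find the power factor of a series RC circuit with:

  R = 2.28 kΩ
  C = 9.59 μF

Step 1 — Angular frequency: ω = 2π·f = 2π·498 = 3129 rad/s.
Step 2 — Component impedances:
  R: Z = R = 2280 Ω
  C: Z = 1/(jωC) = -j/(ω·C) = 0 - j33.33 Ω
Step 3 — Series combination: Z_total = R + C = 2280 - j33.33 Ω = 2280∠-0.8° Ω.
Step 4 — Power factor: PF = cos(φ) = Re(Z)/|Z| = 2280/2280.2 = 0.9999.
Step 5 — Type: Im(Z) = -33.33 ⇒ leading (phase φ = -0.8°).

PF = 0.9999 (leading, φ = -0.8°)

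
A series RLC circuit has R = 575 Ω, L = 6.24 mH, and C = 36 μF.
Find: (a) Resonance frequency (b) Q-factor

Step 1 — Resonance condition Im(Z)=0 gives ω₀ = 1/√(LC).
Step 2 — ω₀ = 1/√(0.00624·3.6e-05) = 2110 rad/s.
Step 3 — f₀ = ω₀/(2π) = 335.8 Hz.
Step 4 — Series Q: Q = ω₀L/R = 2110·0.00624/575 = 0.0229.

(a) f₀ = 335.8 Hz  (b) Q = 0.0229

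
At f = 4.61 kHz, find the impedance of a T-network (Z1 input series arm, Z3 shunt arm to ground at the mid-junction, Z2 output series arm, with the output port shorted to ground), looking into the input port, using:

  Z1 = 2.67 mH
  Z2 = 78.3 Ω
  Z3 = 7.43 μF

Step 1 — Angular frequency: ω = 2π·f = 2π·4610 = 2.897e+04 rad/s.
Step 2 — Component impedances:
  Z1: Z = jωL = j·2.897e+04·0.00267 = 0 + j77.34 Ω
  Z2: Z = R = 78.3 Ω
  Z3: Z = 1/(jωC) = -j/(ω·C) = 0 - j4.647 Ω
Step 3 — With the output port shorted to ground, the output series arm Z2 runs from the junction to ground; the shunt arm Z3 also runs from the junction to ground. They appear in parallel: Z3 || Z2 = 0.2748 - j4.63 Ω.
Step 4 — Series with input arm Z1: Z_in = Z1 + (Z3 || Z2) = 0.2748 + j72.71 Ω = 72.71∠89.8° Ω.

Z = 0.2748 + j72.71 Ω = 72.71∠89.8° Ω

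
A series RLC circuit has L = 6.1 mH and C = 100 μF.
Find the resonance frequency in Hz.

Step 1 — Resonance condition Im(Z)=0 gives ω₀ = 1/√(LC).
Step 2 — ω₀ = 1/√(0.0061·0.0001) = 1280 rad/s.
Step 3 — f₀ = ω₀/(2π) = 203.8 Hz.

f₀ = 203.8 Hz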